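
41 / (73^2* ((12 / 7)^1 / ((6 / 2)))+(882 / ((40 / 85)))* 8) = 287 / 126274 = 0.00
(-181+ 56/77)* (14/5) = -27762/55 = -504.76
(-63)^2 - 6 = 3963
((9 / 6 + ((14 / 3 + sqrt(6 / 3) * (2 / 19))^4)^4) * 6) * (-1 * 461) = -231291390633019.68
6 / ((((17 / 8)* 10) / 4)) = 96 / 85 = 1.13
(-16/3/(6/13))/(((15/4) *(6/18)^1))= -416/45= -9.24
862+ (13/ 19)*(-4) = 16326/ 19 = 859.26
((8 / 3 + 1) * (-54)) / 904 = -99 / 452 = -0.22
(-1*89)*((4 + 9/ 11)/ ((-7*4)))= 4717/ 308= 15.31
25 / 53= 0.47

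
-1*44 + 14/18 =-389/9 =-43.22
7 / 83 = 0.08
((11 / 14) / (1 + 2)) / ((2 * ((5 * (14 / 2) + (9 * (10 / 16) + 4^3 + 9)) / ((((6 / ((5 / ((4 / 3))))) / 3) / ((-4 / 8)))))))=-352 / 286335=-0.00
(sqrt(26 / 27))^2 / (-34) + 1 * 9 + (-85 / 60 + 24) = 57935 / 1836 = 31.56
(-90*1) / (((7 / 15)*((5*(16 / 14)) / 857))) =-115695 / 4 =-28923.75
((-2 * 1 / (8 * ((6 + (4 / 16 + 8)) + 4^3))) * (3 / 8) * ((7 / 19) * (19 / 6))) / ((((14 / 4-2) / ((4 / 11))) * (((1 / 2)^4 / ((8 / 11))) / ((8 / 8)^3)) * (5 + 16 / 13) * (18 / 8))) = -23296 / 82828251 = -0.00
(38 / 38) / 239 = 0.00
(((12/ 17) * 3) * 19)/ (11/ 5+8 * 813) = 0.01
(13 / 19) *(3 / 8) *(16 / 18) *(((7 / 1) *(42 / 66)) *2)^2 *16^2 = 31962112 / 6897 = 4634.21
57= 57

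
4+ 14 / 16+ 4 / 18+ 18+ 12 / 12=1735 / 72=24.10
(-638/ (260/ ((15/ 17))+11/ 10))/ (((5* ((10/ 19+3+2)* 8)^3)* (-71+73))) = -115159/ 46132128000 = -0.00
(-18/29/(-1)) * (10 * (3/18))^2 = 50/29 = 1.72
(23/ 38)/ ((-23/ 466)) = -233/ 19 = -12.26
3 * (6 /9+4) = 14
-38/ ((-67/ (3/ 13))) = 114/ 871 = 0.13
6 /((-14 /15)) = -45 /7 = -6.43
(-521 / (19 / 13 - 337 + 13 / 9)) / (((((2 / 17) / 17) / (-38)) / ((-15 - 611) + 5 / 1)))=207857944827 / 39089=5317555.96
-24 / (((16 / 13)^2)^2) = -85683 / 8192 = -10.46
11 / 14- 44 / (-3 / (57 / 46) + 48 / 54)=54109 / 1834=29.50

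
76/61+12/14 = 898/427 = 2.10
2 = 2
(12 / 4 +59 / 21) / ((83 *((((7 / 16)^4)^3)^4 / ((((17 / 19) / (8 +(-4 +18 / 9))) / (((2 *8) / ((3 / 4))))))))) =101708664056187311751526775497911719898408478061081309216768 / 1215505445252129552237220898747858724472522717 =83676025026025.38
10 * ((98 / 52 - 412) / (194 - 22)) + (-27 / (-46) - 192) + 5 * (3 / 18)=-33082135 / 154284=-214.42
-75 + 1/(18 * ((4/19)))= -5381/72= -74.74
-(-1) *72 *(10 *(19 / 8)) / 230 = 171 / 23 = 7.43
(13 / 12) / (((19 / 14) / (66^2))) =66066 / 19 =3477.16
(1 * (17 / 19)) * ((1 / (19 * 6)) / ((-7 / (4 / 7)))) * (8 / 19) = -0.00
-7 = -7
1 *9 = 9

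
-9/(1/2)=-18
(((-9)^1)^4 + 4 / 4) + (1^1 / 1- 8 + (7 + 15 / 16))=105007 / 16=6562.94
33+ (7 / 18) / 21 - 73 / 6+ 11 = 860 / 27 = 31.85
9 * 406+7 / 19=69433 / 19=3654.37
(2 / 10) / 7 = 1 / 35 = 0.03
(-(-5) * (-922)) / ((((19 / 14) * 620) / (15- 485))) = 1516690 / 589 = 2575.03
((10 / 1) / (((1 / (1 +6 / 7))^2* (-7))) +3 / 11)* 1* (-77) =358.39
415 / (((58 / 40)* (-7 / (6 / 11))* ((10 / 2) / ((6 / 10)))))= -5976 / 2233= -2.68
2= 2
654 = 654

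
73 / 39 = 1.87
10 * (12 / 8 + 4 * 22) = 895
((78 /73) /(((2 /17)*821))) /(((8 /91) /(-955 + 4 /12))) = -7199738 /59933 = -120.13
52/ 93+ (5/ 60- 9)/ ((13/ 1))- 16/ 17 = -87797/ 82212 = -1.07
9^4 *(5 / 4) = 32805 / 4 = 8201.25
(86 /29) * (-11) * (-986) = 32164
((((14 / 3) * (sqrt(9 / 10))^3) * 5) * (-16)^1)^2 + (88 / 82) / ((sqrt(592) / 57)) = 627 * sqrt(37) / 1517 + 508032 / 5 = 101608.91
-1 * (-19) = 19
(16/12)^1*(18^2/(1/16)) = 6912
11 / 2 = 5.50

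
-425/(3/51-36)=7225/611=11.82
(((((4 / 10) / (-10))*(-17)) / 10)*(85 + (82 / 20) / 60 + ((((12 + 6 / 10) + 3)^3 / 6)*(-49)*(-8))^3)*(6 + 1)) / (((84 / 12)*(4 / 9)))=36478526890830599849396631 / 15625000000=2334625721013158.39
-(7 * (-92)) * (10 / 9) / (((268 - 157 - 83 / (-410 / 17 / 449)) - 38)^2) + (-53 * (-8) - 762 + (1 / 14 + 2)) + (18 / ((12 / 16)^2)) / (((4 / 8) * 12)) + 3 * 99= -1863313829500913 / 55464080359086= -33.59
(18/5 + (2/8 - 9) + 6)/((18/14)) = 119/180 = 0.66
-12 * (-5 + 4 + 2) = -12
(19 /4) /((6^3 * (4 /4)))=19 /864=0.02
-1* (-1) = 1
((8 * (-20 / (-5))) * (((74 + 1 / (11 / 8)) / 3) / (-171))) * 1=-8768 / 1881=-4.66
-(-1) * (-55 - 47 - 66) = -168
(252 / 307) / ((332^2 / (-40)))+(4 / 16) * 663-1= 1393731737 / 8459692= 164.75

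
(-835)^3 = -582182875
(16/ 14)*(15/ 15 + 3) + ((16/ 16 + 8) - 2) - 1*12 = -3/ 7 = -0.43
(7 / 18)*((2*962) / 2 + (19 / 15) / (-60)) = 6060467 / 16200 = 374.10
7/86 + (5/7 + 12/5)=9619/3010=3.20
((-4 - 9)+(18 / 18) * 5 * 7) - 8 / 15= 322 / 15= 21.47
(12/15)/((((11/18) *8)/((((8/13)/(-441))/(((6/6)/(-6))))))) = 48/35035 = 0.00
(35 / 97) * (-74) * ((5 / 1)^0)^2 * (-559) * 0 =0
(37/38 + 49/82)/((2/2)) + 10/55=15022/8569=1.75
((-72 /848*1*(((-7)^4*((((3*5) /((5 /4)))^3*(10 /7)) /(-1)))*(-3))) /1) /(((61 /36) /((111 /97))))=-319740099840 /313601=-1019576.15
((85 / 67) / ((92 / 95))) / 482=8075 / 2971048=0.00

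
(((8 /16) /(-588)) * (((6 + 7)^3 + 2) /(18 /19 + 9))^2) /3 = -193961329 /14002632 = -13.85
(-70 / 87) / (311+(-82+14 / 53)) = -3710 / 1057137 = -0.00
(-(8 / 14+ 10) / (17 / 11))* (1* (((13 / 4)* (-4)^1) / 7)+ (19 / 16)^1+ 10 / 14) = -2035 / 6664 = -0.31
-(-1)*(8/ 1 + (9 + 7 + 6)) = 30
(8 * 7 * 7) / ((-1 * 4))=-98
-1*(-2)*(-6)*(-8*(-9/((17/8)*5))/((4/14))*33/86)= -399168/3655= -109.21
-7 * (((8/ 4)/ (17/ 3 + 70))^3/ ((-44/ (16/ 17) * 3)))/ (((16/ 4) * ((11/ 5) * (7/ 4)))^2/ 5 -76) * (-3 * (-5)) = -3780000/ 7811042994491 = -0.00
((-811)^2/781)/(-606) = -657721/473286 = -1.39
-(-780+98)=682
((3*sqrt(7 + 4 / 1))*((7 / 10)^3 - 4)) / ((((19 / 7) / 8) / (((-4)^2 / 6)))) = -204792*sqrt(11) / 2375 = -285.99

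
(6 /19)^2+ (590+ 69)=237935 /361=659.10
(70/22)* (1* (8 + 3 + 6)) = 595/11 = 54.09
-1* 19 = -19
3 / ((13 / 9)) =27 / 13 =2.08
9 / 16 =0.56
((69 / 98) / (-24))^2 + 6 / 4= 922513 / 614656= 1.50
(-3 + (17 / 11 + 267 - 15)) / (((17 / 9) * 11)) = 24804 / 2057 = 12.06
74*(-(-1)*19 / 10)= 703 / 5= 140.60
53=53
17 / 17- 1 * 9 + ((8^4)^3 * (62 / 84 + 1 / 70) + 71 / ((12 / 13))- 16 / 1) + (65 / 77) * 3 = 34124128770073 / 660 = 51703225409.20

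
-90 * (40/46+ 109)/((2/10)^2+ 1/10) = -1624500/23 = -70630.43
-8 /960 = -1 /120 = -0.01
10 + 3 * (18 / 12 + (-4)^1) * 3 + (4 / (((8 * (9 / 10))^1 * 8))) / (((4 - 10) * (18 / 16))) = -3040 / 243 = -12.51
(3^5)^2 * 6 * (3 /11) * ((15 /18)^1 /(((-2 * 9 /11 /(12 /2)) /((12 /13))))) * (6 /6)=-3542940 /13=-272533.85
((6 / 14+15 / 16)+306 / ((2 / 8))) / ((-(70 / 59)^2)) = -477735921 / 548800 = -870.51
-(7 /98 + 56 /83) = -867 /1162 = -0.75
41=41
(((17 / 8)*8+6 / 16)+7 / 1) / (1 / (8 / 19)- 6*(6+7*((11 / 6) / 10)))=-325 / 551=-0.59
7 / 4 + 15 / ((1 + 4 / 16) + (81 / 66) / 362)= 273857 / 19964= 13.72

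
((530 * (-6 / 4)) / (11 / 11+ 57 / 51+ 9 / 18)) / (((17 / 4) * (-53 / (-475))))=-57000 / 89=-640.45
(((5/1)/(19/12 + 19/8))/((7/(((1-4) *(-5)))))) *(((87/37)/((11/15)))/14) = 234900/378917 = 0.62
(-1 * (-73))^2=5329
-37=-37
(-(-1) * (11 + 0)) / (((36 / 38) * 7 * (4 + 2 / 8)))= 418 / 1071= 0.39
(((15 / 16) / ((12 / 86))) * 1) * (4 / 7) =215 / 56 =3.84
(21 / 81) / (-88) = -7 / 2376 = -0.00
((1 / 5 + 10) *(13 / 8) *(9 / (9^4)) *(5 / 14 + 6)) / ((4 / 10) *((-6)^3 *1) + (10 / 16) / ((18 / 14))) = -19669 / 11691162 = -0.00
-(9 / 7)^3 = -729 / 343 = -2.13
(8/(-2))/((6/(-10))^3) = 500/27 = 18.52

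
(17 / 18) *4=34 / 9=3.78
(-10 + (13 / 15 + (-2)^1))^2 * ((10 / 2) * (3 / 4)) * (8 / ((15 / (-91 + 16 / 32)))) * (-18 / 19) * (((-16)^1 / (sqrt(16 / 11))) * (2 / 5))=-80766544 * sqrt(11) / 2375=-112788.35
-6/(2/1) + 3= 0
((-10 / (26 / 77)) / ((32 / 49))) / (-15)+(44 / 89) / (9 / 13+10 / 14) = 93709 / 27768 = 3.37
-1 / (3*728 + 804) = -1 / 2988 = -0.00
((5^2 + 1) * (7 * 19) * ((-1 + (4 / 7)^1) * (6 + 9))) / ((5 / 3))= -13338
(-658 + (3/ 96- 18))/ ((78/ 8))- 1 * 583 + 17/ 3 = -67253/ 104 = -646.66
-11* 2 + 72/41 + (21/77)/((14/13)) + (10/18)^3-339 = -358.82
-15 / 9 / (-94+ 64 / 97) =485 / 27162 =0.02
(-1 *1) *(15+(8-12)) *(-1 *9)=99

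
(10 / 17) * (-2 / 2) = -10 / 17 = -0.59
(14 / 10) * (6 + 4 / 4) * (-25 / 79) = -245 / 79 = -3.10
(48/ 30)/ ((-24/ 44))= -44/ 15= -2.93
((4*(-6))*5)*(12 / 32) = -45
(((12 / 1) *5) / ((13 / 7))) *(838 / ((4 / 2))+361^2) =54910800 / 13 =4223907.69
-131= -131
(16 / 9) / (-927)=-16 / 8343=-0.00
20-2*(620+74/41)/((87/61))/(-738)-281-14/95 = -10835479559/41680395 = -259.97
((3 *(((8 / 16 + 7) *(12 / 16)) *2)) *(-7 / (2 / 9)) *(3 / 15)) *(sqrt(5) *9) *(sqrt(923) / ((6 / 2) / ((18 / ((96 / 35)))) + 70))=-59535 *sqrt(4615) / 2192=-1845.09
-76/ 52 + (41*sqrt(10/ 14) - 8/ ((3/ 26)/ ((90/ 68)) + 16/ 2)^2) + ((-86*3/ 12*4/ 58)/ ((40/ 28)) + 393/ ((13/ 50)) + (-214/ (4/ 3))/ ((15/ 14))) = 41*sqrt(35)/ 7 + 12742700535499/ 9375722330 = 1393.77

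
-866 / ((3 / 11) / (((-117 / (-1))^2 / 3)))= -14489046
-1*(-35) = 35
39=39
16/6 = 2.67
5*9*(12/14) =38.57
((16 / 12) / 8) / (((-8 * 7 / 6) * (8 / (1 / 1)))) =-1 / 448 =-0.00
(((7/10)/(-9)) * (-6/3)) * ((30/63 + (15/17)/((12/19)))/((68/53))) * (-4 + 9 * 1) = 141775/124848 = 1.14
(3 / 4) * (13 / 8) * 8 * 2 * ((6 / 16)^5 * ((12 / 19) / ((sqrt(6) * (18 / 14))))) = 7371 * sqrt(6) / 622592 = 0.03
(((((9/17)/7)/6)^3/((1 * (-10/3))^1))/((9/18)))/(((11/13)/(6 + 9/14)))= -97929/10380579440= -0.00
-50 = -50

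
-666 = -666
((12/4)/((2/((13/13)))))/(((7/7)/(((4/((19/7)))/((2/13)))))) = 273/19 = 14.37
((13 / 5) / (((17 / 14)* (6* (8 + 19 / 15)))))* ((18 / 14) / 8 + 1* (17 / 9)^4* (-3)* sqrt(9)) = -60717995 / 13781016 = -4.41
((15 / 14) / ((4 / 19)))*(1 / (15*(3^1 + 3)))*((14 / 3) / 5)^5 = 91238 / 2278125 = 0.04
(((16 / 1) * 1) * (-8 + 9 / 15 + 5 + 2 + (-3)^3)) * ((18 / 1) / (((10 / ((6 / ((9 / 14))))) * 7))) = -26304 / 25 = -1052.16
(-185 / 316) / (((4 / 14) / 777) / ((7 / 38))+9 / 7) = -7043505 / 15492532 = -0.45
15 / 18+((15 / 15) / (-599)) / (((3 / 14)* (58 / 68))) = 0.82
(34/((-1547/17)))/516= -17/23478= -0.00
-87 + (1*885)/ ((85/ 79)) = 12504/ 17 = 735.53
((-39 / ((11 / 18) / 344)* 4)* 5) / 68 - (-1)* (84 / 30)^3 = -150416872 / 23375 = -6434.95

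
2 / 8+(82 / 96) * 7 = 299 / 48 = 6.23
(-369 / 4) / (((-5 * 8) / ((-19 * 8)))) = -7011 / 20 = -350.55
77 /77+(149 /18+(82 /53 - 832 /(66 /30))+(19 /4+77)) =-5994317 /20988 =-285.61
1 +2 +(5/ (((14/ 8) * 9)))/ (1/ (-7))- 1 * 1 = -2/ 9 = -0.22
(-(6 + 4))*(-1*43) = 430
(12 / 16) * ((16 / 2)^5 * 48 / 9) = 131072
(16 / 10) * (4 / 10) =16 / 25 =0.64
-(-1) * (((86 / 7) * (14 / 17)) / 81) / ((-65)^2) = 172 / 5817825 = 0.00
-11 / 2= -5.50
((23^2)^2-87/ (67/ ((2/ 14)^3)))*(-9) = -57879233406/ 22981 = -2518568.97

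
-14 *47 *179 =-117782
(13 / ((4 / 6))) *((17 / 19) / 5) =663 / 190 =3.49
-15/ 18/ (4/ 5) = -25/ 24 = -1.04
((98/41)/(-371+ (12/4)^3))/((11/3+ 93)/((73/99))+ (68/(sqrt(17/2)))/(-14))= -838681305/15820934065256 - 1827847*sqrt(34)/15820934065256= -0.00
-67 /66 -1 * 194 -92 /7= -208.16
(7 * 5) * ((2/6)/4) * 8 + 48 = 214/3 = 71.33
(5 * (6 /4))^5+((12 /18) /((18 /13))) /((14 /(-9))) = 15946667 /672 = 23730.16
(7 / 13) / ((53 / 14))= 98 / 689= 0.14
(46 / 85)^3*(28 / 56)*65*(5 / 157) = 632684 / 3856705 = 0.16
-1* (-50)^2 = -2500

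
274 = 274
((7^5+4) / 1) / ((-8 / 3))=-50433 / 8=-6304.12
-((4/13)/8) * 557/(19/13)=-557/38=-14.66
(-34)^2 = 1156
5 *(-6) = -30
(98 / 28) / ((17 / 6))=21 / 17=1.24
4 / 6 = 2 / 3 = 0.67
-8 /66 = -4 /33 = -0.12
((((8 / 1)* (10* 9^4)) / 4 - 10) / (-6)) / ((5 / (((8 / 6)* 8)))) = -419872 / 9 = -46652.44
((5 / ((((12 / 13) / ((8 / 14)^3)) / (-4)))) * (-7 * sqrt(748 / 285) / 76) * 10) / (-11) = -4160 * sqrt(53295) / 1751211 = -0.55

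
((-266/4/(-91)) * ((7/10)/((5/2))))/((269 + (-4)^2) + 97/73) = 1387/1940900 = 0.00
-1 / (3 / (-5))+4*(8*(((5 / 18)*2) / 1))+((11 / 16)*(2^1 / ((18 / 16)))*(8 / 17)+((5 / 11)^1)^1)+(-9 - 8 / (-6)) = 2395 / 187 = 12.81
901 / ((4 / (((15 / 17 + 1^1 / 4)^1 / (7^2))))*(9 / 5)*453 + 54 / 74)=1833535 / 287217981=0.01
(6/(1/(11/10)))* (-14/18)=-77/15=-5.13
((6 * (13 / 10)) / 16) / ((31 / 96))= 234 / 155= 1.51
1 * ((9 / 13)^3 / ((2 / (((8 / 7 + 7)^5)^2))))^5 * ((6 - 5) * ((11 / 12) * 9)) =42256581965887071631758739125302359602337664183521538112139338049651098899025514748432602914087549757833 / 11783173025604173920351398704547375640209693694190653645503104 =3586180214282340564426122000000000000000000.00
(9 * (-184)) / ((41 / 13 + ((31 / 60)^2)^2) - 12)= 279002880000 / 1478394227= 188.72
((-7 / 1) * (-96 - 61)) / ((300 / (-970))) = -106603 / 30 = -3553.43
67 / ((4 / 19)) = 1273 / 4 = 318.25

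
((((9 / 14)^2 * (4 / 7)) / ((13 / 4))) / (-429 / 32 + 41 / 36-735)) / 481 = -0.00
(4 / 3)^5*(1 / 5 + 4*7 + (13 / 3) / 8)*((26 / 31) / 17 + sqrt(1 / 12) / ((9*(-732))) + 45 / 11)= 10595769472 / 21130065-55184*sqrt(3) / 18009945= 501.45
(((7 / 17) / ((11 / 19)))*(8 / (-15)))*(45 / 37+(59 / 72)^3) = -3244559339 / 4842192960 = -0.67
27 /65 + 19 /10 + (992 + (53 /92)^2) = 547215137 /550160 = 994.65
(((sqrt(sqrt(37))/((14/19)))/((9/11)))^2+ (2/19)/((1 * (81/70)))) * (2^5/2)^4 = 9175040/1539+ 715669504 * sqrt(37)/3969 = 1102773.89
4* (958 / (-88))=-479 / 11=-43.55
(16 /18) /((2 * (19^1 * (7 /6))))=0.02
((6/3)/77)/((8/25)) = 25/308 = 0.08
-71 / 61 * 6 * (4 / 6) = -284 / 61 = -4.66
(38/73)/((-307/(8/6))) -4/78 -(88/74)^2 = -1756186606/1196545701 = -1.47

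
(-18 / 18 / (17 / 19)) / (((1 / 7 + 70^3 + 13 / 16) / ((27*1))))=-19152 / 217691273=-0.00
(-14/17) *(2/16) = -7/68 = -0.10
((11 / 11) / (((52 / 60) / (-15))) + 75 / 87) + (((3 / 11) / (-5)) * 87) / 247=-6486569 / 393965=-16.46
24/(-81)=-8/27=-0.30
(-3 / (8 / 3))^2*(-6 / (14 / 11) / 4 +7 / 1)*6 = 39609 / 896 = 44.21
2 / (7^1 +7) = 1 / 7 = 0.14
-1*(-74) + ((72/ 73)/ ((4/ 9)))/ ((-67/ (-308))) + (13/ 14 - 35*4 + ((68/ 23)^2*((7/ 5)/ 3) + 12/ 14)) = -27130953343/ 543341190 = -49.93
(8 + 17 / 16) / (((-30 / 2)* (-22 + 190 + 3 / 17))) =-493 / 137232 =-0.00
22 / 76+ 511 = 19429 / 38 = 511.29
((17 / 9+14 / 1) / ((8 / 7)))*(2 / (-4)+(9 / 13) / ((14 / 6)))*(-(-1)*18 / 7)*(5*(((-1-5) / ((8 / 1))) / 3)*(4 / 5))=7.27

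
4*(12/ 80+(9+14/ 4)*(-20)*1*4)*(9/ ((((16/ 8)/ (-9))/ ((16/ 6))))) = 2159676/ 5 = 431935.20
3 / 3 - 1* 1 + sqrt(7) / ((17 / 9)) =9* sqrt(7) / 17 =1.40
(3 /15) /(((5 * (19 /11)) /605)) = 1331 /95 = 14.01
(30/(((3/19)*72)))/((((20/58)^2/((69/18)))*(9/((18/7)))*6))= 367517/90720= 4.05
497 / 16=31.06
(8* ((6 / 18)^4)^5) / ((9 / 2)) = 16 / 31381059609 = 0.00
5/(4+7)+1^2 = 16/11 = 1.45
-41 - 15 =-56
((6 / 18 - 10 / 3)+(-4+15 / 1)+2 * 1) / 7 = 10 / 7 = 1.43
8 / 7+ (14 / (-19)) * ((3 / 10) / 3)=711 / 665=1.07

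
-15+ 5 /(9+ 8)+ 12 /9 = -682 /51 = -13.37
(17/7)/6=17/42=0.40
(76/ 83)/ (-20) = -19/ 415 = -0.05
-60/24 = -5/2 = -2.50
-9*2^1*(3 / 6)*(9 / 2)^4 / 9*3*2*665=-13089195 / 8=-1636149.38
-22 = -22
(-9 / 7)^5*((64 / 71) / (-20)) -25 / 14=-19419307 / 11932970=-1.63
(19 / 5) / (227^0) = 19 / 5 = 3.80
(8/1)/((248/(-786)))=-786/31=-25.35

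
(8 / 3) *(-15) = -40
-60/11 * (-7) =420/11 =38.18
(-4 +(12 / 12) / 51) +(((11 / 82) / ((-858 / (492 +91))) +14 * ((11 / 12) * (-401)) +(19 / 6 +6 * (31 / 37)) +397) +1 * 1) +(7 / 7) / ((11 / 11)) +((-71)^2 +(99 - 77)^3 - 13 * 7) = 10854.96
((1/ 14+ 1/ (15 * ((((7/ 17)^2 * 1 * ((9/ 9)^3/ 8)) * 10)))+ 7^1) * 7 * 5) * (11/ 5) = 597157/ 1050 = 568.72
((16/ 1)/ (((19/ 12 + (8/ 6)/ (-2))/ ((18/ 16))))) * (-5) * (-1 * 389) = 420120/ 11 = 38192.73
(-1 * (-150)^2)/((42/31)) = -116250/7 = -16607.14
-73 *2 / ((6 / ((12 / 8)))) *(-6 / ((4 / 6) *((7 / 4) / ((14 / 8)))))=328.50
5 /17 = 0.29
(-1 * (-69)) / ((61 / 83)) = 5727 / 61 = 93.89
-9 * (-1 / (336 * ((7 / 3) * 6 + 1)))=0.00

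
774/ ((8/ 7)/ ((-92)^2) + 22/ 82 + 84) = 78340668/ 8529257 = 9.18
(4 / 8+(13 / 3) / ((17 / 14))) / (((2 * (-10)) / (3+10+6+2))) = -581 / 136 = -4.27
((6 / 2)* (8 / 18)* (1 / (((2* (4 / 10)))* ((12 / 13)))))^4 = 17850625 / 1679616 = 10.63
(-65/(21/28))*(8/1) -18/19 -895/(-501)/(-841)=-1852688861/2668493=-694.28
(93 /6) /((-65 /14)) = -217 /65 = -3.34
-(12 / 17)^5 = -248832 / 1419857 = -0.18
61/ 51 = 1.20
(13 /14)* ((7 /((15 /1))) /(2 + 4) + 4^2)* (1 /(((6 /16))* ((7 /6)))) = 75244 /2205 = 34.12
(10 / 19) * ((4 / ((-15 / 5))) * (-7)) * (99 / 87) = 3080 / 551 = 5.59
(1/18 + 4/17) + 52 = 16001/306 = 52.29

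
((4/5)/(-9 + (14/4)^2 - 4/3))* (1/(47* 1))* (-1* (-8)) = 384/5405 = 0.07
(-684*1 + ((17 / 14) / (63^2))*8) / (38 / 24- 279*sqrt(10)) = 1444266304 / 1038071778219 + 9425737984*sqrt(10) / 38447102897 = 0.78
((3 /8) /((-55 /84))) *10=-63 /11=-5.73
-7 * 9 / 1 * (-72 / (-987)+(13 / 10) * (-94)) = 1808091 / 235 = 7694.00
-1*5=-5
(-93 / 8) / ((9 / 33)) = -341 / 8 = -42.62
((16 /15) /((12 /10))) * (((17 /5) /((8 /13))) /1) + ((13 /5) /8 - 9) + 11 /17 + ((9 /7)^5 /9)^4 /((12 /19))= -300816342799394915957 /97665733948277089224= -3.08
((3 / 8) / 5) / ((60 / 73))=73 / 800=0.09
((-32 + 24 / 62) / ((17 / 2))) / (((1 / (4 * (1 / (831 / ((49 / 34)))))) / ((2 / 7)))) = -0.01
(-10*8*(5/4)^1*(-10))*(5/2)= 2500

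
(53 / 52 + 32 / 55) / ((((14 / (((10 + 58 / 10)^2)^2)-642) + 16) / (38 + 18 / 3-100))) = 1248466946293 / 8716830249270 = 0.14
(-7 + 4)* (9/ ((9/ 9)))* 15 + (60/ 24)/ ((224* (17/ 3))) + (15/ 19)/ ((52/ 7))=-761662935/ 1881152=-404.89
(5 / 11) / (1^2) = 5 / 11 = 0.45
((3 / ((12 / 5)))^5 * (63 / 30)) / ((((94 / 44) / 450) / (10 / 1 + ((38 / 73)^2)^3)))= 24628892978833171875 / 1820853410709248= 13526.02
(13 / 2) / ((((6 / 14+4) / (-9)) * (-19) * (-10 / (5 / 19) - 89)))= -819 / 149606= -0.01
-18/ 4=-9/ 2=-4.50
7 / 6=1.17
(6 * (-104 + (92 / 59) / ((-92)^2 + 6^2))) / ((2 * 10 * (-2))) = 39116931 / 2507500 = 15.60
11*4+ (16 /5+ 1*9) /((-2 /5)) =27 /2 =13.50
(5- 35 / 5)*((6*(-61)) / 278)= 366 / 139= 2.63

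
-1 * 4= -4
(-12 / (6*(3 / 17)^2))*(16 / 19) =-9248 / 171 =-54.08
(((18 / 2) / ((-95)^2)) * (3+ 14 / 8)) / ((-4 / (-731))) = 6579 / 7600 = 0.87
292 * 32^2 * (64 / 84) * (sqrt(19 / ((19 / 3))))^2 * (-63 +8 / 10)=-1487863808 / 35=-42510394.51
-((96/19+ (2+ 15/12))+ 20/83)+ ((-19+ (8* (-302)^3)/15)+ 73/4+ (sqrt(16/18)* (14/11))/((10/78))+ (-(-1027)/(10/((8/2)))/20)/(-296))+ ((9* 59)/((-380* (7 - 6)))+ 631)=-54133023200383/3685200+ 364* sqrt(2)/55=-14689294.67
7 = 7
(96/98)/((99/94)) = 1504/1617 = 0.93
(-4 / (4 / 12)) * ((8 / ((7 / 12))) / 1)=-1152 / 7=-164.57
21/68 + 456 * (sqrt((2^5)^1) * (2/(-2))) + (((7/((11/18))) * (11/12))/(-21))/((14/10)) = -1824 * sqrt(2) - 23/476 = -2579.57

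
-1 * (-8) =8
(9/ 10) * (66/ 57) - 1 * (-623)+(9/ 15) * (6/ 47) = 557338/ 893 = 624.12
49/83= 0.59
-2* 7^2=-98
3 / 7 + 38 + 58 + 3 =696 / 7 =99.43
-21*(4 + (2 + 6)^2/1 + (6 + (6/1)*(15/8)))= -7161/4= -1790.25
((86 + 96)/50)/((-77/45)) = -117/55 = -2.13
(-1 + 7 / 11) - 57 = -631 / 11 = -57.36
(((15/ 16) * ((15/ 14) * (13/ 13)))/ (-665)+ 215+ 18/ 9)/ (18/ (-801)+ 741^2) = 0.00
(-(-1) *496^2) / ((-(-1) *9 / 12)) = 984064 / 3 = 328021.33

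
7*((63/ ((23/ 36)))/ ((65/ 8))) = 127008/ 1495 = 84.96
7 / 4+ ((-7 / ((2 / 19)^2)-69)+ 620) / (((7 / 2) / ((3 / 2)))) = -230 / 7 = -32.86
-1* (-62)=62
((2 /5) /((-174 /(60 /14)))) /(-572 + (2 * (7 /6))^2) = 18 /1035097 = 0.00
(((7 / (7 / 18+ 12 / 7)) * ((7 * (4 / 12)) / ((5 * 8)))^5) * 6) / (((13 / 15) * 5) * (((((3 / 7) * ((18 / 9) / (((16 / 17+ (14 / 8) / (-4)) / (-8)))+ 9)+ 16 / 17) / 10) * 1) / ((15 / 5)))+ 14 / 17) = -13426221529 / 447801664000000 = -0.00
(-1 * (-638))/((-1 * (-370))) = 319/185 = 1.72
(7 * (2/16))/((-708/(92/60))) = -161/84960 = -0.00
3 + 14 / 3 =23 / 3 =7.67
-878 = -878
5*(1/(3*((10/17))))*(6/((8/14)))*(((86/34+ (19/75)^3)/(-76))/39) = -31950149/1250437500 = -0.03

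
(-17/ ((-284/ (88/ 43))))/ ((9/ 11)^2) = 0.18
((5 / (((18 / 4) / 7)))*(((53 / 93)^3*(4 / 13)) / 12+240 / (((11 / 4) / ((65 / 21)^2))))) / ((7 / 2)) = 282749177534060 / 152175496473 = 1858.05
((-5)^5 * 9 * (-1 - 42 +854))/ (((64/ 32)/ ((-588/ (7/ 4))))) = 3831975000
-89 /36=-2.47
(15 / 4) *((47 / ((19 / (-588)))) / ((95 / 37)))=-2124.37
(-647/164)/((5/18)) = -5823/410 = -14.20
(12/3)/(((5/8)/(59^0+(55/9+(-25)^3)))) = -4497952/45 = -99954.49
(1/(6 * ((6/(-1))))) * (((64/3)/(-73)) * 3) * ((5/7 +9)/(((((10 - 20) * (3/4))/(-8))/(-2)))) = -34816/68985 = -0.50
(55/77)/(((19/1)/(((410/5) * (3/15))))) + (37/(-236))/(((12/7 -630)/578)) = 52510231/69022212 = 0.76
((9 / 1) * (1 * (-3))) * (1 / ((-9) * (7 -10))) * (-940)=940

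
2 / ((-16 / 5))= -5 / 8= -0.62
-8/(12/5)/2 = -5/3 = -1.67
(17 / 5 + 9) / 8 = 31 / 20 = 1.55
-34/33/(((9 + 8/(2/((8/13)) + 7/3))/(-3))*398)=1139/1530111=0.00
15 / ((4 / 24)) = 90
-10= -10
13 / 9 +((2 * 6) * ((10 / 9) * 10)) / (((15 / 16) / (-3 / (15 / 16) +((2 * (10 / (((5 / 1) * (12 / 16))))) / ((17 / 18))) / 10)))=-6347 / 17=-373.35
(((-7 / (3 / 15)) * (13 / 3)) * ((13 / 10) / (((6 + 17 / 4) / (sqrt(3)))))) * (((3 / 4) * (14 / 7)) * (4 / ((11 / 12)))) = -56784 * sqrt(3) / 451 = -218.08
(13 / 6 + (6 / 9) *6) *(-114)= -703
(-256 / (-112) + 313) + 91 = 2844 / 7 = 406.29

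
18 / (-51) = -6 / 17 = -0.35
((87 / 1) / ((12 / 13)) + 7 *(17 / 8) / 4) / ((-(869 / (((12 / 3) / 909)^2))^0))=-3135 / 32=-97.97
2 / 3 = 0.67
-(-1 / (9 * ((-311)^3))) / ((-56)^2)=-1 / 848984439744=-0.00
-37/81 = -0.46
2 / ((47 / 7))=14 / 47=0.30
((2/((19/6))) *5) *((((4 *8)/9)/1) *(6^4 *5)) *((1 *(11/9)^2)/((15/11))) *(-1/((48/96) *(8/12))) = -13629440/57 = -239112.98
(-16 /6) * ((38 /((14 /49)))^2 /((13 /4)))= -566048 /39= -14514.05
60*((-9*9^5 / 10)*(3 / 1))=-9565938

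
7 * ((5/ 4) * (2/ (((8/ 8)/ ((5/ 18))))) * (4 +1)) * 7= 6125/ 36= 170.14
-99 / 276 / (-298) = 33 / 27416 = 0.00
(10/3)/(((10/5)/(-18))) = -30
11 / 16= 0.69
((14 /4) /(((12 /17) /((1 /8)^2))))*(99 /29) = 0.26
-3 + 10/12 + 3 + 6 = 41/6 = 6.83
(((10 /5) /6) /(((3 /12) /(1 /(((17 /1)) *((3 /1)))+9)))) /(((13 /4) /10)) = 73600 /1989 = 37.00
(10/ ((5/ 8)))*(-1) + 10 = -6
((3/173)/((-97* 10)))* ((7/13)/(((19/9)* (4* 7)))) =-27/165796280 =-0.00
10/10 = 1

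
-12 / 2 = -6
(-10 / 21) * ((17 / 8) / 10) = -17 / 168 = -0.10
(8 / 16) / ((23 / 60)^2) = 1800 / 529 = 3.40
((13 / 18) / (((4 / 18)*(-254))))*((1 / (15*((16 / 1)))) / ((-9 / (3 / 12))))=13 / 8778240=0.00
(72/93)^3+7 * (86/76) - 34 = -28997569/1132058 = -25.61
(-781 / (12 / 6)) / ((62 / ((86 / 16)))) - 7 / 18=-305719 / 8928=-34.24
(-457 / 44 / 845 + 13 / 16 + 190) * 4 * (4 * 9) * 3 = 766146789 / 9295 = 82425.69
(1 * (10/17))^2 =100/289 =0.35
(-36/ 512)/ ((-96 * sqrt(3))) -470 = -470 + sqrt(3)/ 4096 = -470.00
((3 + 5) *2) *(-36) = -576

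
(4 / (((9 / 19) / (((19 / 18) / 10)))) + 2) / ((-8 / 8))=-1171 / 405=-2.89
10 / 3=3.33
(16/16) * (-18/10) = -9/5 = -1.80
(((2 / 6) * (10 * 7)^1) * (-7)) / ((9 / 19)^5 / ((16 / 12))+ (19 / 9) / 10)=-72797310600 / 102063377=-713.26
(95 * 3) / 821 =285 / 821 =0.35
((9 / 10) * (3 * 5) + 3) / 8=2.06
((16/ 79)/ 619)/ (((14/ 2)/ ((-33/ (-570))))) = 88/ 32519165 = 0.00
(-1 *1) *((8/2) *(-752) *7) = 21056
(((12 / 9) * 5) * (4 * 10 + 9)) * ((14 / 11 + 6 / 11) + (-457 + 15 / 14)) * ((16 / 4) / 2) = -3263540 / 11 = -296685.45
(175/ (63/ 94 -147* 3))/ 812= -1175/ 2400678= -0.00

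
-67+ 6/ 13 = -865/ 13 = -66.54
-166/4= -83/2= -41.50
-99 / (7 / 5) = -495 / 7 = -70.71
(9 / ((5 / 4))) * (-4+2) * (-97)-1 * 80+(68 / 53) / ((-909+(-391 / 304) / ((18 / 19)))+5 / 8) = 91426372936 / 69430795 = 1316.80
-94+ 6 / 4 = -185 / 2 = -92.50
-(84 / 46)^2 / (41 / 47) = -82908 / 21689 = -3.82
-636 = -636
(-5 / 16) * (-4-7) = 55 / 16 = 3.44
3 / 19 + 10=10.16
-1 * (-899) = 899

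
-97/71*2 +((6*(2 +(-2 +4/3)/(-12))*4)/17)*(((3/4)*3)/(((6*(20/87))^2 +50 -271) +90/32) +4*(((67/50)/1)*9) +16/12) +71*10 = 672684435500864/790373141325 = 851.10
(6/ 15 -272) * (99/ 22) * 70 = -85554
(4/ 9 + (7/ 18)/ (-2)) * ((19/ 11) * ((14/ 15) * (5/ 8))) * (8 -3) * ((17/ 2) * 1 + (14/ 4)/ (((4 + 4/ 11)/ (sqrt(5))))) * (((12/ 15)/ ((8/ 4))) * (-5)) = -11305/ 528 -4655 * sqrt(5)/ 2304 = -25.93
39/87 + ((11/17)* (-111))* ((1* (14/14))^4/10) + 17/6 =-28846/7395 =-3.90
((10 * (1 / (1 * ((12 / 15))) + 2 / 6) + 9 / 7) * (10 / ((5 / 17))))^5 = 272828075026359537343 / 4084101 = 66802479915741.44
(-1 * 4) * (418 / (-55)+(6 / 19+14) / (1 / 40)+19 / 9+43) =-2086688 / 855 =-2440.57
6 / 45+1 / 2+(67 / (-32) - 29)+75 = 21379 / 480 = 44.54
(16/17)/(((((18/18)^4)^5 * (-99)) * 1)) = -16/1683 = -0.01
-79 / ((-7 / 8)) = 632 / 7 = 90.29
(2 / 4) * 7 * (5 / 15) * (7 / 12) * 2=49 / 36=1.36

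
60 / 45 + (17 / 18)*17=313 / 18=17.39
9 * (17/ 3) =51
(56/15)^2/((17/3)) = 3136/1275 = 2.46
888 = 888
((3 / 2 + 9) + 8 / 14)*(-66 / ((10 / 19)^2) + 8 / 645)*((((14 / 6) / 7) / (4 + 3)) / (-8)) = 47637607 / 3034080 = 15.70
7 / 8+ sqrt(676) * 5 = 1047 / 8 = 130.88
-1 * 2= -2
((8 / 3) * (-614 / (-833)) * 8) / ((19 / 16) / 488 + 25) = 306823168 / 487852281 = 0.63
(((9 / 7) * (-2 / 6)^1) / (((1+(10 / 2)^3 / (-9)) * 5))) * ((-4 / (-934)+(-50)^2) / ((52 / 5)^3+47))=0.01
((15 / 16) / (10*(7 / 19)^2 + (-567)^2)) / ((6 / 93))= 167865 / 3713856608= 0.00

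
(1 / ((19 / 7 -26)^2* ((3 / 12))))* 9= 1764 / 26569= 0.07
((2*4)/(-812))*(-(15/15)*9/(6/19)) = 57/203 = 0.28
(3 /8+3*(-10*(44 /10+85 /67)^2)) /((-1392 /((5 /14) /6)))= 57676771 /1399706112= 0.04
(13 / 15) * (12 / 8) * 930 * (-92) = -111228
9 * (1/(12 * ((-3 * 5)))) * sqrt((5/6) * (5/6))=-1/24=-0.04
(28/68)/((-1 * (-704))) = 7/11968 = 0.00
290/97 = 2.99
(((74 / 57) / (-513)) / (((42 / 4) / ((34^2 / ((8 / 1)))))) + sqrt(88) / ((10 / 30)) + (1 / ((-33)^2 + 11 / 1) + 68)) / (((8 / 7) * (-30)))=-45908852261 / 23158872000 - 7 * sqrt(22) / 40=-2.80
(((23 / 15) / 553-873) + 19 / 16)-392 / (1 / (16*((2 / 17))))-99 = -3855219419 / 2256240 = -1708.69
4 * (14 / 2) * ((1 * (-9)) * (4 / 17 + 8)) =-35280 / 17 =-2075.29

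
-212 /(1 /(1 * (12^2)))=-30528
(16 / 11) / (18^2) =4 / 891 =0.00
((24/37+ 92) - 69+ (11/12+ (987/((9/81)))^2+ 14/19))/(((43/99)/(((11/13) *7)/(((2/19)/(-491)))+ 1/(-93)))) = -489167568116065033085/97458296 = -5019250163332.07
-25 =-25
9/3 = 3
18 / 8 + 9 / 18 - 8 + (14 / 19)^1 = -343 / 76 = -4.51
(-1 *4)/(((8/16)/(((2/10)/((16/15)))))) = -3/2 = -1.50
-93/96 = -31/32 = -0.97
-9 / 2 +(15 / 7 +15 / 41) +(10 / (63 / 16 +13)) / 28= -306473 / 155554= -1.97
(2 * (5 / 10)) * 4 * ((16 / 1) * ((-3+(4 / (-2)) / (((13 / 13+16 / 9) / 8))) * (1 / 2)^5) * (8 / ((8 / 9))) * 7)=-1103.76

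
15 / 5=3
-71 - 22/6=-224/3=-74.67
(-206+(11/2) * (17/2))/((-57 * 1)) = 2.79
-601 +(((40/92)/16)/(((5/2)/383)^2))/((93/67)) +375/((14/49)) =12523574/10695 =1170.97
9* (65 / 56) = 585 / 56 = 10.45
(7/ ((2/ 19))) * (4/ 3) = 266/ 3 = 88.67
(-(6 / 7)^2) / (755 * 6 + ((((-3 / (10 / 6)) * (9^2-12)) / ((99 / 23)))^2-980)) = -108900 / 649608631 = -0.00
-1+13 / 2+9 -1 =13.50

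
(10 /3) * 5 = 16.67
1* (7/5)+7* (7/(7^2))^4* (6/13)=31243/22295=1.40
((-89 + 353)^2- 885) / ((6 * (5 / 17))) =389929 / 10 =38992.90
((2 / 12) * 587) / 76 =587 / 456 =1.29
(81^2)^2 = 43046721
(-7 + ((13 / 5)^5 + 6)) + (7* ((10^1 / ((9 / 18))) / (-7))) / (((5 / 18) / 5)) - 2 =-244.19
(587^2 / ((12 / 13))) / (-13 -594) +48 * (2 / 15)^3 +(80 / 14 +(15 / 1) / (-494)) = -2876947868089 / 4722763500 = -609.17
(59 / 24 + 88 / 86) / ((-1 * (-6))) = 0.58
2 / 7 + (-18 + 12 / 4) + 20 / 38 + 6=-1089 / 133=-8.19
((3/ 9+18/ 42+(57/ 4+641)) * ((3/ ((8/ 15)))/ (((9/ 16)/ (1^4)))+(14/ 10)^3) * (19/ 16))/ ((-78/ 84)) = -111190869/ 10400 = -10691.43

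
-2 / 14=-1 / 7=-0.14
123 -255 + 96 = -36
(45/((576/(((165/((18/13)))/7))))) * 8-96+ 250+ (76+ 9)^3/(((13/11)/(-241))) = -547022526853/4368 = -125234094.98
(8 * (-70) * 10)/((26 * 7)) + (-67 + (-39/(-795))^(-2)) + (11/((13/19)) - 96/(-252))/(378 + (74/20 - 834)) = 5100192976/16052127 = 317.73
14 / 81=0.17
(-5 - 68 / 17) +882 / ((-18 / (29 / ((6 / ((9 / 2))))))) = -4299 / 4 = -1074.75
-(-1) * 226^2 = 51076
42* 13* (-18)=-9828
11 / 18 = 0.61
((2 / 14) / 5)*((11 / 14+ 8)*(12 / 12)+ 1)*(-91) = -1781 / 70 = -25.44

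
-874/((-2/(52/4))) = 5681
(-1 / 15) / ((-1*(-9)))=-0.01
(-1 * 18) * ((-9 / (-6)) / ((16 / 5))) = -135 / 16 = -8.44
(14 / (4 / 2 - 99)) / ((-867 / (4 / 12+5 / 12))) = 7 / 56066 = 0.00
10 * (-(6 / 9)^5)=-320 / 243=-1.32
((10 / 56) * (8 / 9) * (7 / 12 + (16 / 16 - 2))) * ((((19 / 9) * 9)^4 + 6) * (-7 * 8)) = 13032700 / 27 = 482692.59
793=793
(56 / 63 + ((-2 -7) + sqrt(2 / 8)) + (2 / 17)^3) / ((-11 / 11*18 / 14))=4710559 / 795906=5.92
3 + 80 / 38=97 / 19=5.11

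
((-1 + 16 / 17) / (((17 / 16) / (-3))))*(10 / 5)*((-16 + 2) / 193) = -1344 / 55777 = -0.02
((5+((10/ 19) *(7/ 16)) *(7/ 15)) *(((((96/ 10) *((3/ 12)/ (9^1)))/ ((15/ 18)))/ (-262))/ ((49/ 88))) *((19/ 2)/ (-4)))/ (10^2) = 25619/ 96285000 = 0.00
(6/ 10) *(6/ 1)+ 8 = 58/ 5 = 11.60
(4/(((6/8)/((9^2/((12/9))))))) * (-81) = -26244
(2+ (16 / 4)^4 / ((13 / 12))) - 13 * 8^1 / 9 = 26530 / 117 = 226.75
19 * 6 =114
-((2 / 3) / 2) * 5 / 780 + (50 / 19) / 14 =11567 / 62244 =0.19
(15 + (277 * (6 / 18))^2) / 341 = 76864 / 3069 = 25.05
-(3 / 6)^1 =-1 / 2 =-0.50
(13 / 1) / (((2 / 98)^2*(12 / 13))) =405769 / 12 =33814.08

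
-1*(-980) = 980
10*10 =100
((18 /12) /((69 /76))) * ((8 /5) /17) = 304 /1955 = 0.16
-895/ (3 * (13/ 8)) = -7160/ 39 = -183.59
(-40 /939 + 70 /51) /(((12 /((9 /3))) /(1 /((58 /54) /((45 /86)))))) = 4299075 /26541148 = 0.16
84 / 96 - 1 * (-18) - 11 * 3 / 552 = 1731 / 92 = 18.82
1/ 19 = 0.05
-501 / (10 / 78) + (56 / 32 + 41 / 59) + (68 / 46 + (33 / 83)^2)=-729868378453 / 186967460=-3903.72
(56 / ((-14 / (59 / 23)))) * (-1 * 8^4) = 42028.52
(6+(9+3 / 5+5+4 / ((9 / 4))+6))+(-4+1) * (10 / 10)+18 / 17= 20224 / 765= 26.44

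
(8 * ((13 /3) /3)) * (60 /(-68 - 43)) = -6.25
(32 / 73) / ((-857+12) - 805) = -0.00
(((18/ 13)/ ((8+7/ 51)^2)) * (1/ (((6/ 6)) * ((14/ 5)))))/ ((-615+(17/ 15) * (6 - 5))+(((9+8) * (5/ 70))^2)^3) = -75539532096/ 6176737688318821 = -0.00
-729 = -729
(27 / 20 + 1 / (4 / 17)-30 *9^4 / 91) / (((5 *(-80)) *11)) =490801 / 1001000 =0.49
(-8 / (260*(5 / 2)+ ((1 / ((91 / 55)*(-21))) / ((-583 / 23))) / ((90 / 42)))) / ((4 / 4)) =-347256 / 28214573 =-0.01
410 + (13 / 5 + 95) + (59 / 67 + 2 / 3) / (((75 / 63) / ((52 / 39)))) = 2559398 / 5025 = 509.33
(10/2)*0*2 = 0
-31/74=-0.42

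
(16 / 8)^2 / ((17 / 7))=1.65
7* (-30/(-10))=21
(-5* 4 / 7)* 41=-820 / 7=-117.14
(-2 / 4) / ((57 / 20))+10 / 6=85 / 57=1.49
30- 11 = 19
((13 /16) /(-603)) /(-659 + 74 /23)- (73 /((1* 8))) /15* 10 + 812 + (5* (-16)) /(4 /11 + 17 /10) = 25341438082717 /33033217968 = 767.15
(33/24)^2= 121/64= 1.89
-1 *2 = -2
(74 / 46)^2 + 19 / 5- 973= -2556689 / 2645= -966.61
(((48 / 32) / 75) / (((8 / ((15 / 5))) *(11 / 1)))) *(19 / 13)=57 / 57200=0.00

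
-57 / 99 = -19 / 33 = -0.58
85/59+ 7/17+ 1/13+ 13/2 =8.43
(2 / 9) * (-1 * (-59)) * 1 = 118 / 9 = 13.11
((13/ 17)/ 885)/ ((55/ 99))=39/ 25075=0.00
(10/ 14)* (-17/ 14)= -85/ 98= -0.87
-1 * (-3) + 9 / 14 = 51 / 14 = 3.64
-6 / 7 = -0.86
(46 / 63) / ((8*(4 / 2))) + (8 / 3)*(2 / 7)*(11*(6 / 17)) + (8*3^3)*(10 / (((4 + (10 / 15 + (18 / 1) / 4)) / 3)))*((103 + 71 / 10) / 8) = 4586032273 / 471240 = 9731.84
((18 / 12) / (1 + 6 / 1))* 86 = 129 / 7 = 18.43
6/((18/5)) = 5/3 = 1.67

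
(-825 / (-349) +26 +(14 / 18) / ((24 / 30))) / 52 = 368579 / 653328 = 0.56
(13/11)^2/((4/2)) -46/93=4585/22506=0.20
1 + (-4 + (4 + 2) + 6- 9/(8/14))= -27/4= -6.75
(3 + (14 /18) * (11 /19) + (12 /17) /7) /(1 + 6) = 72262 /142443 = 0.51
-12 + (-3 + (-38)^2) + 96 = 1525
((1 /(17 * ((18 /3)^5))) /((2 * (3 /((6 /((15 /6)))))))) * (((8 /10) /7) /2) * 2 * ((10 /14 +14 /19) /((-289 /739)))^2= 20342461129 /4272206165457300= 0.00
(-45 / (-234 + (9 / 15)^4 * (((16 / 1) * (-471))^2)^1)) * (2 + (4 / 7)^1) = -0.00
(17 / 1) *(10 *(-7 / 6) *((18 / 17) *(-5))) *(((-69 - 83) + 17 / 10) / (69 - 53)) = -157815 / 16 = -9863.44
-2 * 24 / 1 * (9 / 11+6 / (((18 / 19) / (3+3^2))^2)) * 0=0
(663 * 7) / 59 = 78.66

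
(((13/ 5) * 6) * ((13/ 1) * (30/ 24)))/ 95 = 507/ 190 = 2.67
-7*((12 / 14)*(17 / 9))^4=-1336336 / 27783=-48.10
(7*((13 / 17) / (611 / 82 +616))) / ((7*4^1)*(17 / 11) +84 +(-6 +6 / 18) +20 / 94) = 3857854 / 54735640877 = 0.00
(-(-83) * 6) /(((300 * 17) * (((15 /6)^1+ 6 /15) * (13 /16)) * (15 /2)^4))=21248 /1622278125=0.00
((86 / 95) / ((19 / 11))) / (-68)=-473 / 61370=-0.01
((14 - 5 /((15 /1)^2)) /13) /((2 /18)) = 629 /65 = 9.68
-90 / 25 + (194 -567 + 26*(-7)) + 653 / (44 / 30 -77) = -3213444 / 5665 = -567.25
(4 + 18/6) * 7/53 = 49/53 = 0.92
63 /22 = 2.86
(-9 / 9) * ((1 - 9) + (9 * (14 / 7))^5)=-1889560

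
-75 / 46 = -1.63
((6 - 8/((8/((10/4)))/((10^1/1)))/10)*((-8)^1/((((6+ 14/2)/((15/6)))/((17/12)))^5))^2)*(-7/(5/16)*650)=-4823422906347705078125/656602650091220631552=-7.35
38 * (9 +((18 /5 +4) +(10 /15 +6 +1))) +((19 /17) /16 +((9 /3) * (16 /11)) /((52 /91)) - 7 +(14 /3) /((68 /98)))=13906293 /14960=929.57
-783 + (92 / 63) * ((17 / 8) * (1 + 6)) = -13703 / 18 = -761.28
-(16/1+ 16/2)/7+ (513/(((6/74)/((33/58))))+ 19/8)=5844437/1624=3598.79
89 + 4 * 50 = 289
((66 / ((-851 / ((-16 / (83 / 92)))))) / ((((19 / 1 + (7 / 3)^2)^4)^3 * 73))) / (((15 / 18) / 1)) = 2541865828329 / 5116962100206865040000000000000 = 0.00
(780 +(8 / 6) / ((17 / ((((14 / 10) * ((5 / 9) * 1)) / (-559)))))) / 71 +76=1584644228 / 18217251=86.99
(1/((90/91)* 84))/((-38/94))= -611/20520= -0.03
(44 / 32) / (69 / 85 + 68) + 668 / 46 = 15650033 / 1076216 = 14.54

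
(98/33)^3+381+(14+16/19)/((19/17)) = 5454863207/12973257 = 420.47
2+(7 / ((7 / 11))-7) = 6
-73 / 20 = -3.65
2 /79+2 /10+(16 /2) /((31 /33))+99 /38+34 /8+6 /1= 21.60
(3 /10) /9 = 1 /30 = 0.03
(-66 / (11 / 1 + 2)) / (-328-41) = 22 / 1599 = 0.01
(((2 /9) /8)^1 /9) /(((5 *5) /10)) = 1 /810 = 0.00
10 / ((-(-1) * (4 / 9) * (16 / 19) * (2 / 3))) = 2565 / 64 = 40.08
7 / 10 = 0.70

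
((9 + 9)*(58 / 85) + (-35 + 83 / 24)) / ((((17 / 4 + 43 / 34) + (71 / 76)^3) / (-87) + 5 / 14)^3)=-9039237234318532069810508169216 / 10794575353892221737154877755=-837.39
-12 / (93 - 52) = -12 / 41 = -0.29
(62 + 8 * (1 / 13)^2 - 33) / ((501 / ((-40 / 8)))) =-24545 / 84669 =-0.29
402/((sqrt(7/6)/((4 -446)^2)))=78536328*sqrt(42)/7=72710511.02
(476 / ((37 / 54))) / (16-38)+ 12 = -7968 / 407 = -19.58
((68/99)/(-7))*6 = -136/231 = -0.59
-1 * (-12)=12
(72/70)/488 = 0.00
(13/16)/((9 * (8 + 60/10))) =13/2016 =0.01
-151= -151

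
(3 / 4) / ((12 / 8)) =1 / 2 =0.50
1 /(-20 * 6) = -1 /120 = -0.01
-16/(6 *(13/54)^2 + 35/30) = -243/23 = -10.57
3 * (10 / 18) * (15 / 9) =25 / 9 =2.78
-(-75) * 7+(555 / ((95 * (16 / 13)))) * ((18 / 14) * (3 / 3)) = 1130187 / 2128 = 531.10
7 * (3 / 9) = 7 / 3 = 2.33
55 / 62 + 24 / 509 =29483 / 31558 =0.93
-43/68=-0.63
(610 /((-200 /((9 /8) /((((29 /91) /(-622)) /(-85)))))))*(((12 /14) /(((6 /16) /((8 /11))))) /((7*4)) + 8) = -20489192217 /4466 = -4587817.33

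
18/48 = 3/8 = 0.38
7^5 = 16807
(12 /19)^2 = 144 /361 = 0.40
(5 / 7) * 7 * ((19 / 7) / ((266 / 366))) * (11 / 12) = 3355 / 196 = 17.12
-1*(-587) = 587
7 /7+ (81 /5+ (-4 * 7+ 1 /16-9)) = -1579 /80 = -19.74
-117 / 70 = -1.67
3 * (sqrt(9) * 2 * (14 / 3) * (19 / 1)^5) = 207992316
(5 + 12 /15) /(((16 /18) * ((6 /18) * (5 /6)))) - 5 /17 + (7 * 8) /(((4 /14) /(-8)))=-2626167 /1700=-1544.80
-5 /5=-1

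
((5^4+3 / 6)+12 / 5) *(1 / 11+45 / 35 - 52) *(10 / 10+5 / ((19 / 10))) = -120629457 / 1045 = -115434.89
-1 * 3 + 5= 2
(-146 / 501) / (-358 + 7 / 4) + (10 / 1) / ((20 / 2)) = 714509 / 713925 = 1.00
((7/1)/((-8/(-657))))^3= 97272533799/512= 189985417.58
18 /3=6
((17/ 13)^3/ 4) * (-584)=-717298/ 2197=-326.49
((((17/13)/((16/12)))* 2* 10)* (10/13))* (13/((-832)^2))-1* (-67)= 301464827/4499456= 67.00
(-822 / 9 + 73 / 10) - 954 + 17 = -30631 / 30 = -1021.03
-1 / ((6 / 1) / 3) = -1 / 2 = -0.50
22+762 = 784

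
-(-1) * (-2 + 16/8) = 0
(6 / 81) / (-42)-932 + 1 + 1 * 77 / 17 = -8930267 / 9639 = -926.47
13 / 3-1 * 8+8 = 13 / 3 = 4.33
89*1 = 89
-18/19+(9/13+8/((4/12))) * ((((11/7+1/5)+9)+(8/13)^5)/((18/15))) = 285689429385/1283931194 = 222.51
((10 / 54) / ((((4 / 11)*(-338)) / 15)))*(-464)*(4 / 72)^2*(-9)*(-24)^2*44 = -11228800 / 1521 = -7382.51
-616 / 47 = -13.11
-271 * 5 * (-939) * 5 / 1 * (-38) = -241745550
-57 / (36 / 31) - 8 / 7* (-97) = 5189 / 84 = 61.77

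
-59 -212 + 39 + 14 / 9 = -2074 / 9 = -230.44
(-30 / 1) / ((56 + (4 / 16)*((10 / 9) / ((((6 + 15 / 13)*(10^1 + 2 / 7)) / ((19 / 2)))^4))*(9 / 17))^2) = -35879188681725087036155668214977658880 / 3750576663239050649149283344255224055321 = -0.01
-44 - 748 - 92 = -884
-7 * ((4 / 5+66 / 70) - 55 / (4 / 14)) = 13353 / 10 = 1335.30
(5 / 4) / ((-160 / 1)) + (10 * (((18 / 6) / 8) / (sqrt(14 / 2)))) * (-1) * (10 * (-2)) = -1 / 128 + 75 * sqrt(7) / 7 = 28.34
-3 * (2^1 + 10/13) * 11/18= -66/13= -5.08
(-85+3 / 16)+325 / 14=-6899 / 112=-61.60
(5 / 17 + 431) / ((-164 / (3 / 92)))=-5499 / 64124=-0.09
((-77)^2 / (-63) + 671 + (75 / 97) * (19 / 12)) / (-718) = -2018771 / 2507256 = -0.81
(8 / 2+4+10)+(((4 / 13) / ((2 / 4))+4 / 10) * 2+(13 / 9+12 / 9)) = 22.81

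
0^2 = 0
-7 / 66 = -0.11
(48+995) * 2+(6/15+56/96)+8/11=2087.71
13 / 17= 0.76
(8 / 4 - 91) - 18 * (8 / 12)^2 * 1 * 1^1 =-97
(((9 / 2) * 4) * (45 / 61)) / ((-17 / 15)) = -12150 / 1037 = -11.72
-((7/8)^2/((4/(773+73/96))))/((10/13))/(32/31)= -1466826907/7864320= -186.52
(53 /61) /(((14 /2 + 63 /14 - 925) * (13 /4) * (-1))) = 424 /1448811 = 0.00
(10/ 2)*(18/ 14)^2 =405/ 49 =8.27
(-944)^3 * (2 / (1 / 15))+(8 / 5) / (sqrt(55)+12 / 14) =-335525536358736 / 13295+392 * sqrt(55) / 13295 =-25236971519.81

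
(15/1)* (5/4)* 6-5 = 215/2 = 107.50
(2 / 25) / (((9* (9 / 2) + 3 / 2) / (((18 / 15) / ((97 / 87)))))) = 174 / 84875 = 0.00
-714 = -714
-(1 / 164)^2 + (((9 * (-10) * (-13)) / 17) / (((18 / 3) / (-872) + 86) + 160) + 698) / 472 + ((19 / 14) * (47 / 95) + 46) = 541785152563671 / 11251841681360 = 48.15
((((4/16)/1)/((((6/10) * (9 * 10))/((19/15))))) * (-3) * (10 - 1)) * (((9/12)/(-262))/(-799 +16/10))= -19/33427008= -0.00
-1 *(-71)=71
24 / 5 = 4.80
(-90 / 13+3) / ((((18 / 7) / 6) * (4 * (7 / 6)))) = -51 / 26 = -1.96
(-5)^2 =25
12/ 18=2/ 3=0.67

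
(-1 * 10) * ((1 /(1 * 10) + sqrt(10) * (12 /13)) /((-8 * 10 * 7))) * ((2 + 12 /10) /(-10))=-12 * sqrt(10) /2275-1 /1750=-0.02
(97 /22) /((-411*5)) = -97 /45210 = -0.00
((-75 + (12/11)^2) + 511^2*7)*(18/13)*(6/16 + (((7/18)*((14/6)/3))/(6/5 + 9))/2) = 54792527749/55539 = 986559.49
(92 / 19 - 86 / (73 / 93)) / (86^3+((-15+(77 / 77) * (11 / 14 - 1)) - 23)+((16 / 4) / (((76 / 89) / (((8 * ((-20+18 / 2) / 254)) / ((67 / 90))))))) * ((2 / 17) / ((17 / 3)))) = -5000444173844 / 30370370687984583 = -0.00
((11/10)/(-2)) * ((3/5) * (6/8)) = -99/400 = -0.25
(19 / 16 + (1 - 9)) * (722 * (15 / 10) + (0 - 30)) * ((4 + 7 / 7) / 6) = -191295 / 32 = -5977.97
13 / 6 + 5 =7.17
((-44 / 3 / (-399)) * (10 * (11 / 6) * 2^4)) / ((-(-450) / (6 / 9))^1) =0.02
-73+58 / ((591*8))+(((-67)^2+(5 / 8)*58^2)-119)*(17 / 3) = 86533067 / 2364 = 36604.51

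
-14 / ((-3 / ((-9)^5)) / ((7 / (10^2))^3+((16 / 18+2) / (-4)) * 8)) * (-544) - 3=-13532352645864 / 15625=-866070569.34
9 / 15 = 3 / 5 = 0.60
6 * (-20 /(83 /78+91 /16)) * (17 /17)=-74880 /4213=-17.77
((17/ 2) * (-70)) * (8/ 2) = -2380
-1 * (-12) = 12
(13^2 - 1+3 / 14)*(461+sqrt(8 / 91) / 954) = 785*sqrt(182) / 202566+1085655 / 14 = 77546.84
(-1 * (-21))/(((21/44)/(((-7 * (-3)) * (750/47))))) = 693000/47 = 14744.68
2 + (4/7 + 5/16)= 323/112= 2.88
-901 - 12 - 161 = -1074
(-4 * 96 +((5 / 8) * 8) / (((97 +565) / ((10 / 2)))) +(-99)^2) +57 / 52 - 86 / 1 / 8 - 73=40165854 / 4303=9334.38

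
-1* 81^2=-6561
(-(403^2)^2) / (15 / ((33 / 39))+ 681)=-290143516091 / 7686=-37749611.77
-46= -46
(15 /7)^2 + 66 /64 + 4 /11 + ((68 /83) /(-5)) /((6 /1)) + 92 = 2103556943 /21473760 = 97.96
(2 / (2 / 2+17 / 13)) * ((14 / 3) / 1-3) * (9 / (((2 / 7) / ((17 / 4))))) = 1547 / 8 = 193.38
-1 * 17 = -17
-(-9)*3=27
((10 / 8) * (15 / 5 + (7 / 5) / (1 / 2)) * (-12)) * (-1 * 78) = 6786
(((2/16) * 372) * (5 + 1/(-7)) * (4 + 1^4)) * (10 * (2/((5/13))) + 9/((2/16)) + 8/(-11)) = 10719180/77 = 139210.13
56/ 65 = 0.86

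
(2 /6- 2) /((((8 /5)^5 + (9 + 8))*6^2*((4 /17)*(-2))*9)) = 265625 /667903968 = 0.00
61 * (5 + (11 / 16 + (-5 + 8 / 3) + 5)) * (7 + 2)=73383 / 16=4586.44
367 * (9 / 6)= 1101 / 2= 550.50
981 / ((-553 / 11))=-10791 / 553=-19.51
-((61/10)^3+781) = -1007981/1000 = -1007.98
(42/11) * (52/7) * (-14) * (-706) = 3083808/11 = 280346.18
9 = 9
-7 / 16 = -0.44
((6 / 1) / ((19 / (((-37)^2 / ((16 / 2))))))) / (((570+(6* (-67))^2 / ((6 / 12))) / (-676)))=-17797 / 157738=-0.11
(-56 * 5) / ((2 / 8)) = -1120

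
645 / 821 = 0.79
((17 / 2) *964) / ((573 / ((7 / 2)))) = 28679 / 573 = 50.05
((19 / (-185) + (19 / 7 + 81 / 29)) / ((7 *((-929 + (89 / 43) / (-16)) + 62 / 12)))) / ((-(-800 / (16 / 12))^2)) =8727839 / 3760029039112500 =0.00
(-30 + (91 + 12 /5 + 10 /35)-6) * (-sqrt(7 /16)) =-2019 * sqrt(7) /140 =-38.16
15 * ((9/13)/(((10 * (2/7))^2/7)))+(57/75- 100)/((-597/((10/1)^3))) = 175.14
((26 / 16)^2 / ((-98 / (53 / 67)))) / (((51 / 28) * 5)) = -8957 / 3827040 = -0.00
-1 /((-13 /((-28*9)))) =-252 /13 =-19.38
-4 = -4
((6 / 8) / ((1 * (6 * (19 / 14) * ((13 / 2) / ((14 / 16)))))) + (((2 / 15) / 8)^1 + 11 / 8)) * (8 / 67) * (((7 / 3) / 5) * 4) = 1165262 / 3723525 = 0.31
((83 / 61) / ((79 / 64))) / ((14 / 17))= 45152 / 33733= 1.34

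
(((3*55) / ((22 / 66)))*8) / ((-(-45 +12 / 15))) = 19800 / 221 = 89.59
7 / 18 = 0.39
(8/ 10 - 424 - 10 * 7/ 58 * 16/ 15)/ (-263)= 184652/ 114405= 1.61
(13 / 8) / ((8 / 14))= 91 / 32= 2.84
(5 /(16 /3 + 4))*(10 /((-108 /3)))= -25 /168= -0.15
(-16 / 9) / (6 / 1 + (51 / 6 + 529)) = -32 / 9783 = -0.00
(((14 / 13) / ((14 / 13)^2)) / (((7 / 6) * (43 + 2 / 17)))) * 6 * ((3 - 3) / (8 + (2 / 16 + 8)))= 0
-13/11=-1.18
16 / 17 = 0.94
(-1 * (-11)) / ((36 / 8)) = 22 / 9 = 2.44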